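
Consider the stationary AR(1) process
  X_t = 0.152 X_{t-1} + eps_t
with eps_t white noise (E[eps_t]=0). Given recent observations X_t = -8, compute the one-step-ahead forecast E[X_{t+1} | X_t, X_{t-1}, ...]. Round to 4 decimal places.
E[X_{t+1} \mid \mathcal F_t] = -1.2160

For an AR(p) model X_t = c + sum_i phi_i X_{t-i} + eps_t, the
one-step-ahead conditional mean is
  E[X_{t+1} | X_t, ...] = c + sum_i phi_i X_{t+1-i}.
Substitute known values:
  E[X_{t+1} | ...] = (0.152) * (-8)
                   = -1.2160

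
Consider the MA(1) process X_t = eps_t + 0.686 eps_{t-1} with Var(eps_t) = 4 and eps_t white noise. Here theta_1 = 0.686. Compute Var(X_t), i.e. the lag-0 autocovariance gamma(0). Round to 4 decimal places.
\gamma(0) = 5.8824

For an MA(q) process X_t = eps_t + sum_i theta_i eps_{t-i} with
Var(eps_t) = sigma^2, the variance is
  gamma(0) = sigma^2 * (1 + sum_i theta_i^2).
  sum_i theta_i^2 = (0.686)^2 = 0.470596.
  gamma(0) = 4 * (1 + 0.470596) = 4 * 1.470596 = 5.882384, which rounds to 5.8824.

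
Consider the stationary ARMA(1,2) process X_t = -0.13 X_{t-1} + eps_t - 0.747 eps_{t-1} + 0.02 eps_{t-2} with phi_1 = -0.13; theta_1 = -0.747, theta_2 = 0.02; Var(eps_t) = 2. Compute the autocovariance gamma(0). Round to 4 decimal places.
\gamma(0) = 3.5748

Multiply the model equation by X_{t-k} and take expectations. With theta_0 = psi_0 = 1 and psi_j the MA(infinity) weights, this gives
  gamma(k) - sum_i phi_i gamma(k-i) = c_k,
  c_k = sigma^2 * sum_{j=k..q} theta_j psi_{j-k}   (c_k = 0 for k > q),
using gamma(-m) = gamma(m).
psi-weights needed (psi_j = theta_j + sum_i phi_i psi_{j-i}):
  psi_1 = theta_1 + phi_1 = -0.747 + (-0.13) = -0.877
  psi_2 = theta_2 + phi_1 psi_1 = 0.02 + (-0.13)(-0.877) = 0.13401
Right-hand sides:
  c_0 = sigma^2 (1 + theta_1 psi_1 + theta_2 psi_2) = 2 * (1 + (-0.747)(-0.877) + (0.02)(0.13401)) = 2 * 1.657799 = 3.315598
  c_1 = sigma^2 (theta_1 + theta_2 psi_1) = 2 * (-0.747 + (0.02)(-0.877)) = -1.52908
  c_2 = sigma^2 theta_2 = 2 * (0.02) = 0.04
Equations for k = 0 and k = 1 (AR order 1):
  gamma(0) = phi_1 gamma(1) + c_0
  gamma(1) = phi_1 gamma(0) + c_1
Substituting the second into the first: gamma(0) (1 - phi_1^2) = c_0 + phi_1 c_1, so
  gamma(0) = (c_0 + phi_1 c_1) / (1 - phi_1^2) = (3.315598 + (-0.13)(-1.52908)) / (1 - (-0.13)^2) = 3.514379 / 0.9831 = 3.574793.
Therefore gamma(0) = 3.5748 (to 4 decimal places).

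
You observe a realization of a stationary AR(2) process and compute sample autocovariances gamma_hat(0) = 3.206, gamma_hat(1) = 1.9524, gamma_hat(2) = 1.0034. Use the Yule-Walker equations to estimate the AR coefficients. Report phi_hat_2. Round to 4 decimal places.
\hat\phi_{2} = -0.0920

The Yule-Walker equations for an AR(p) process read, in matrix form,
  Gamma_p phi = r_p,   with   (Gamma_p)_{ij} = gamma(|i - j|),
                       (r_p)_i = gamma(i),   i,j = 1..p.
Substitute the sample gammas (Toeplitz matrix and right-hand side of size 2):
  Gamma_p = [[3.206, 1.9524], [1.9524, 3.206]]
  r_p     = [1.9524, 1.0034]
Written out:
  3.206 phi_1 + 1.9524 phi_2 = 1.9524
  1.9524 phi_1 + 3.206 phi_2 = 1.0034
Solve by Cramer's rule:
  det = gamma(0)^2 - gamma(1)^2 = (3.206)^2 - (1.9524)^2 = 10.278436 - 3.81186576 = 6.46657024
  phi_hat_1 = [gamma(1) gamma(0) - gamma(1) gamma(2)] / det = [(1.9524)(3.206) - (1.9524)(1.0034)] / 6.46657024 = 4.30035624 / 6.46657024 = 0.665
  phi_hat_2 = [gamma(0) gamma(2) - gamma(1)^2] / det = [(3.206)(1.0034) - (1.9524)^2] / 6.46657024 = -0.59496536 / 6.46657024 = -0.092
So phi_hat = [0.6650, -0.0920].
Therefore phi_hat_2 = -0.0920.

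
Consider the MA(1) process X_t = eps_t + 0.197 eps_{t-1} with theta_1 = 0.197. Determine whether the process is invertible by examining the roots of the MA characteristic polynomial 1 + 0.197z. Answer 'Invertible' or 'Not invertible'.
\text{Invertible}

The MA(q) characteristic polynomial is P(z) = 1 + 0.197z.
Invertibility requires all roots to lie outside the unit circle, i.e. |z| > 1 for every root.
This is linear in z: 1 + (0.197) z = 0  =>  z = -1/(0.197) = -5.076142,  |z| = 5.076142.
Moduli of all roots: 5.0761.
All moduli strictly greater than 1? Yes.
Verdict: Invertible.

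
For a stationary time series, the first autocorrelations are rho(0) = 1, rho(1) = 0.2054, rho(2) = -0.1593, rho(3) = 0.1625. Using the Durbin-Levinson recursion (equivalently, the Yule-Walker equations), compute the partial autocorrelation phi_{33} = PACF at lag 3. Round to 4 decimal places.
\phi_{33} = 0.2680

The PACF at lag k is phi_{kk}, the last component of the solution
to the Yule-Walker system G_k phi = r_k where
  (G_k)_{ij} = rho(|i - j|), (r_k)_i = rho(i), i,j = 1..k.
Equivalently, Durbin-Levinson gives phi_{kk} iteratively:
  phi_{11} = rho(1)
  phi_{kk} = [rho(k) - sum_{j=1..k-1} phi_{k-1,j} rho(k-j)]
            / [1 - sum_{j=1..k-1} phi_{k-1,j} rho(j)],
  phi_{k,j} = phi_{k-1,j} - phi_{kk} phi_{k-1,k-j},  j = 1..k-1.
Step k = 1:
  phi_11 = rho(1) = 0.2054.
Step k = 2:
  phi_22 = [rho(2) - phi_11 rho(1)] / [1 - phi_11 rho(1)] = [-0.1593 - (0.2054)(0.2054)] / [1 - (0.2054)(0.2054)]
         = -0.20148916 / 0.95781084 = -0.210364.
  Update: phi_21 = phi_11 - phi_22 phi_11 = 0.2054 - (-0.210364)(0.2054) = 0.248609.
Step k = 3:
  phi_33 = [rho(3) - phi_21 rho(2) - phi_22 rho(1)] / [1 - phi_21 rho(1) - phi_22 rho(2)]
    numerator   = 0.1625 - (0.248609)(-0.1593) - (-0.210364)(0.2054) = 0.2453122
    denominator = 1 - (0.248609)(0.2054) - (-0.210364)(-0.1593) = 0.91542472
  phi_33 = 0.2453122 / 0.91542472 = 0.268.
Therefore phi_{33} = 0.2680.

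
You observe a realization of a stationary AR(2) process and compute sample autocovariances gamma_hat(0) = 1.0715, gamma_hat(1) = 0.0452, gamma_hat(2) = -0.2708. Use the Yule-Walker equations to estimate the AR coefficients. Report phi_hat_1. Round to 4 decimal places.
\hat\phi_{1} = 0.0529

The Yule-Walker equations for an AR(p) process read, in matrix form,
  Gamma_p phi = r_p,   with   (Gamma_p)_{ij} = gamma(|i - j|),
                       (r_p)_i = gamma(i),   i,j = 1..p.
Substitute the sample gammas (Toeplitz matrix and right-hand side of size 2):
  Gamma_p = [[1.0715, 0.0452], [0.0452, 1.0715]]
  r_p     = [0.0452, -0.2708]
Written out:
  1.0715 phi_1 + 0.0452 phi_2 = 0.0452
  0.0452 phi_1 + 1.0715 phi_2 = -0.2708
Solve by Cramer's rule:
  det = gamma(0)^2 - gamma(1)^2 = (1.0715)^2 - (0.0452)^2 = 1.14811225 - 0.00204304 = 1.14606921
  phi_hat_1 = [gamma(1) gamma(0) - gamma(1) gamma(2)] / det = [(0.0452)(1.0715) - (0.0452)(-0.2708)] / 1.14606921 = 0.06067196 / 1.14606921 = 0.0529
  phi_hat_2 = [gamma(0) gamma(2) - gamma(1)^2] / det = [(1.0715)(-0.2708) - (0.0452)^2] / 1.14606921 = -0.29220524 / 1.14606921 = -0.255
So phi_hat = [0.0529, -0.2550].
Therefore phi_hat_1 = 0.0529.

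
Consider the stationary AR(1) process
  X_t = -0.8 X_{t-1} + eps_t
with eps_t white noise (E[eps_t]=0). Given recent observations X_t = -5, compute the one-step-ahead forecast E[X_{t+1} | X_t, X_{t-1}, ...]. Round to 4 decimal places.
E[X_{t+1} \mid \mathcal F_t] = 4.0000

For an AR(p) model X_t = c + sum_i phi_i X_{t-i} + eps_t, the
one-step-ahead conditional mean is
  E[X_{t+1} | X_t, ...] = c + sum_i phi_i X_{t+1-i}.
Substitute known values:
  E[X_{t+1} | ...] = (-0.8) * (-5)
                   = 4.0000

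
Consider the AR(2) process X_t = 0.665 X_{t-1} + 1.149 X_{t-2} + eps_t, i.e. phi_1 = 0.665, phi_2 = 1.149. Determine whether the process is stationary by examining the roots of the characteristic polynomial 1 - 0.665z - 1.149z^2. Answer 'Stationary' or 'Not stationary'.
\text{Not stationary}

The AR(p) characteristic polynomial is P(z) = 1 - 0.665z - 1.149z^2.
Stationarity requires all roots to lie outside the unit circle, i.e. |z| > 1 for every root.
Set 1 + (-0.665) z + (-1.149) z^2 = 0, i.e. a z^2 + b z + c = 0 with a = -1.149, b = -0.665, c = 1.
Discriminant D = b^2 - 4ac = (-0.665)^2 - 4*(-1.149)*1 = 0.442225 - (-4.596) = 5.038225.
D >= 0, so the roots are real: z = (-b +/- sqrt(D)) / (2a) = (0.665 +/- 2.244599) / (-2.298).
  z_1 = (0.665 + 2.244599) / (-2.298) = -1.2661,   |z_1| = 1.2661.
  z_2 = (0.665 - 2.244599) / (-2.298) = 0.6874,   |z_2| = 0.6874.
Moduli of all roots: 1.2661, 0.6874.
All moduli strictly greater than 1? No.
Verdict: Not stationary.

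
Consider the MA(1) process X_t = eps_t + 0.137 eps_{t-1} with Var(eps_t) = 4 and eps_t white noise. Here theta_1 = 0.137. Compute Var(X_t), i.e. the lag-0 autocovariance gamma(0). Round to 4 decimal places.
\gamma(0) = 4.0751

For an MA(q) process X_t = eps_t + sum_i theta_i eps_{t-i} with
Var(eps_t) = sigma^2, the variance is
  gamma(0) = sigma^2 * (1 + sum_i theta_i^2).
  sum_i theta_i^2 = (0.137)^2 = 0.018769.
  gamma(0) = 4 * (1 + 0.018769) = 4 * 1.018769 = 4.075076, which rounds to 4.0751.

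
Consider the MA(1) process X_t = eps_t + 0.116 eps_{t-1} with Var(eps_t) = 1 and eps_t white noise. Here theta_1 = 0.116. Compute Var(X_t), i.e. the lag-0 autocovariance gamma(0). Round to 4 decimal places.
\gamma(0) = 1.0135

For an MA(q) process X_t = eps_t + sum_i theta_i eps_{t-i} with
Var(eps_t) = sigma^2, the variance is
  gamma(0) = sigma^2 * (1 + sum_i theta_i^2).
  sum_i theta_i^2 = (0.116)^2 = 0.013456.
  gamma(0) = 1 * (1 + 0.013456) = 1 * 1.013456 = 1.013456, which rounds to 1.0135.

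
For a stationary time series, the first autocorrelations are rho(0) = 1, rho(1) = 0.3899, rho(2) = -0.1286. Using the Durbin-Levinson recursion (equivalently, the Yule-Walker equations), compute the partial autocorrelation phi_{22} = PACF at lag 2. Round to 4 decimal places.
\phi_{22} = -0.3309

The PACF at lag k is phi_{kk}, the last component of the solution
to the Yule-Walker system G_k phi = r_k where
  (G_k)_{ij} = rho(|i - j|), (r_k)_i = rho(i), i,j = 1..k.
Equivalently, Durbin-Levinson gives phi_{kk} iteratively:
  phi_{11} = rho(1)
  phi_{kk} = [rho(k) - sum_{j=1..k-1} phi_{k-1,j} rho(k-j)]
            / [1 - sum_{j=1..k-1} phi_{k-1,j} rho(j)],
  phi_{k,j} = phi_{k-1,j} - phi_{kk} phi_{k-1,k-j},  j = 1..k-1.
Step k = 1:
  phi_11 = rho(1) = 0.3899.
Step k = 2:
  phi_22 = [rho(2) - phi_11 rho(1)] / [1 - phi_11 rho(1)] = [-0.1286 - (0.3899)(0.3899)] / [1 - (0.3899)(0.3899)]
         = -0.28062201 / 0.84797799 = -0.3309.
Therefore phi_{22} = -0.3309.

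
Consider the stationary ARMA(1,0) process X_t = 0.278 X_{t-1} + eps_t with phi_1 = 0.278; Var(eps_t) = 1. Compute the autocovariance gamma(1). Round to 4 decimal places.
\gamma(1) = 0.3013

Multiply the model equation by X_{t-k} and take expectations. With theta_0 = psi_0 = 1 and psi_j the MA(infinity) weights, this gives
  gamma(k) - sum_i phi_i gamma(k-i) = c_k,
  c_k = sigma^2 * sum_{j=k..q} theta_j psi_{j-k}   (c_k = 0 for k > q),
using gamma(-m) = gamma(m).
Pure AR (q = 0): c_0 = sigma^2 = 1, c_k = 0 for k >= 1.
Equations for k = 0 and k = 1 (AR order 1):
  gamma(0) = phi_1 gamma(1) + c_0
  gamma(1) = phi_1 gamma(0) + c_1
Substituting the second into the first: gamma(0) (1 - phi_1^2) = c_0 + phi_1 c_1, so
  gamma(0) = c_0 / (1 - phi_1^2) = 1 / (1 - (0.278)^2) = 1 / 0.922716 = 1.083757.
  gamma(1) = phi_1 gamma(0) = (0.278)(1.083757) = 0.301284.
Therefore gamma(1) = 0.3013 (to 4 decimal places).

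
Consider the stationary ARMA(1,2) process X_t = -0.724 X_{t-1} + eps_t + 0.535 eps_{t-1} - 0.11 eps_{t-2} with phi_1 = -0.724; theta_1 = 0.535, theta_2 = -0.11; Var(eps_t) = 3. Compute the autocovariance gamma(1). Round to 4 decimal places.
\gamma(1) = -0.5855

Multiply the model equation by X_{t-k} and take expectations. With theta_0 = psi_0 = 1 and psi_j the MA(infinity) weights, this gives
  gamma(k) - sum_i phi_i gamma(k-i) = c_k,
  c_k = sigma^2 * sum_{j=k..q} theta_j psi_{j-k}   (c_k = 0 for k > q),
using gamma(-m) = gamma(m).
psi-weights needed (psi_j = theta_j + sum_i phi_i psi_{j-i}):
  psi_1 = theta_1 + phi_1 = 0.535 + (-0.724) = -0.189
  psi_2 = theta_2 + phi_1 psi_1 = -0.11 + (-0.724)(-0.189) = 0.026836
Right-hand sides:
  c_0 = sigma^2 (1 + theta_1 psi_1 + theta_2 psi_2) = 3 * (1 + (0.535)(-0.189) + (-0.11)(0.026836)) = 3 * 0.895933 = 2.687799
  c_1 = sigma^2 (theta_1 + theta_2 psi_1) = 3 * (0.535 + (-0.11)(-0.189)) = 1.66737
  c_2 = sigma^2 theta_2 = 3 * (-0.11) = -0.33
Equations for k = 0 and k = 1 (AR order 1):
  gamma(0) = phi_1 gamma(1) + c_0
  gamma(1) = phi_1 gamma(0) + c_1
Substituting the second into the first: gamma(0) (1 - phi_1^2) = c_0 + phi_1 c_1, so
  gamma(0) = (c_0 + phi_1 c_1) / (1 - phi_1^2) = (2.687799 + (-0.724)(1.66737)) / (1 - (-0.724)^2) = 1.480623 / 0.475824 = 3.111704.
  gamma(1) = phi_1 gamma(0) + c_1 = (-0.724)(3.111704) + (1.66737) = -0.585503.
Therefore gamma(1) = -0.5855 (to 4 decimal places).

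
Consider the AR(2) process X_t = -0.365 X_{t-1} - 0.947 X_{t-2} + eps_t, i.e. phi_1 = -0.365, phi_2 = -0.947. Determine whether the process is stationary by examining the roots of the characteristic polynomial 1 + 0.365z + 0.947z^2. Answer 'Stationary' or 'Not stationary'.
\text{Stationary}

The AR(p) characteristic polynomial is P(z) = 1 + 0.365z + 0.947z^2.
Stationarity requires all roots to lie outside the unit circle, i.e. |z| > 1 for every root.
Set 1 + (0.365) z + (0.947) z^2 = 0, i.e. a z^2 + b z + c = 0 with a = 0.947, b = 0.365, c = 1.
Discriminant D = b^2 - 4ac = (0.365)^2 - 4*(0.947)*1 = 0.133225 - (3.788) = -3.654775.
D < 0, so the roots are the complex-conjugate pair z = (-b +/- i sqrt(-D)) / (2a) = -0.1927 +/- 1.0094i.
For a conjugate pair |z|^2 = z * conj(z) = (product of roots) = c/a = 1/(0.947) = 1.055966, so |z| = sqrt(1.055966) = 1.0276 for both roots.
Moduli of all roots: 1.0276, 1.0276.
All moduli strictly greater than 1? Yes.
Verdict: Stationary.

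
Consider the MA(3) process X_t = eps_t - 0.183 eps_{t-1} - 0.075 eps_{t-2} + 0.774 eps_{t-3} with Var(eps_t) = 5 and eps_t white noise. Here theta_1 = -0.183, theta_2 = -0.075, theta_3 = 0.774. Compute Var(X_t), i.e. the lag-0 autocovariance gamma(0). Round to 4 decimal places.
\gamma(0) = 8.1910

For an MA(q) process X_t = eps_t + sum_i theta_i eps_{t-i} with
Var(eps_t) = sigma^2, the variance is
  gamma(0) = sigma^2 * (1 + sum_i theta_i^2).
  sum_i theta_i^2 = (-0.183)^2 + (-0.075)^2 + (0.774)^2 = 0.033489 + 0.005625 + 0.599076 = 0.63819.
  gamma(0) = 5 * (1 + 0.63819) = 5 * 1.63819 = 8.19095, which rounds to 8.1910.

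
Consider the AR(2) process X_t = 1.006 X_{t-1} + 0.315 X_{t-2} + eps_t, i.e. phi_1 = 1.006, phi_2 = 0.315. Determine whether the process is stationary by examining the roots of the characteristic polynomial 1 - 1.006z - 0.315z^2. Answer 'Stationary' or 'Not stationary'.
\text{Not stationary}

The AR(p) characteristic polynomial is P(z) = 1 - 1.006z - 0.315z^2.
Stationarity requires all roots to lie outside the unit circle, i.e. |z| > 1 for every root.
Set 1 + (-1.006) z + (-0.315) z^2 = 0, i.e. a z^2 + b z + c = 0 with a = -0.315, b = -1.006, c = 1.
Discriminant D = b^2 - 4ac = (-1.006)^2 - 4*(-0.315)*1 = 1.012036 - (-1.26) = 2.272036.
D >= 0, so the roots are real: z = (-b +/- sqrt(D)) / (2a) = (1.006 +/- 1.507327) / (-0.63).
  z_1 = (1.006 + 1.507327) / (-0.63) = -3.9894,   |z_1| = 3.9894.
  z_2 = (1.006 - 1.507327) / (-0.63) = 0.7958,   |z_2| = 0.7958.
Moduli of all roots: 3.9894, 0.7958.
All moduli strictly greater than 1? No.
Verdict: Not stationary.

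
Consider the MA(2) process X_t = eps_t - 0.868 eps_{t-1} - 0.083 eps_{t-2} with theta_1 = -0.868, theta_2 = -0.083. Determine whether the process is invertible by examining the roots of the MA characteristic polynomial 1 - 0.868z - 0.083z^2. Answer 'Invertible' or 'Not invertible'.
\text{Invertible}

The MA(q) characteristic polynomial is P(z) = 1 - 0.868z - 0.083z^2.
Invertibility requires all roots to lie outside the unit circle, i.e. |z| > 1 for every root.
Set 1 + (-0.868) z + (-0.083) z^2 = 0, i.e. a z^2 + b z + c = 0 with a = -0.083, b = -0.868, c = 1.
Discriminant D = b^2 - 4ac = (-0.868)^2 - 4*(-0.083)*1 = 0.753424 - (-0.332) = 1.085424.
D >= 0, so the roots are real: z = (-b +/- sqrt(D)) / (2a) = (0.868 +/- 1.041837) / (-0.166).
  z_1 = (0.868 + 1.041837) / (-0.166) = -11.505,   |z_1| = 11.505.
  z_2 = (0.868 - 1.041837) / (-0.166) = 1.0472,   |z_2| = 1.0472.
Moduli of all roots: 11.5050, 1.0472.
All moduli strictly greater than 1? Yes.
Verdict: Invertible.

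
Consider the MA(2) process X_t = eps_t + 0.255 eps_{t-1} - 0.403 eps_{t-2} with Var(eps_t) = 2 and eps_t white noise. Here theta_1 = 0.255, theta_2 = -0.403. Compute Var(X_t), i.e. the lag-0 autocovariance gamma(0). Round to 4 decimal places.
\gamma(0) = 2.4549

For an MA(q) process X_t = eps_t + sum_i theta_i eps_{t-i} with
Var(eps_t) = sigma^2, the variance is
  gamma(0) = sigma^2 * (1 + sum_i theta_i^2).
  sum_i theta_i^2 = (0.255)^2 + (-0.403)^2 = 0.065025 + 0.162409 = 0.227434.
  gamma(0) = 2 * (1 + 0.227434) = 2 * 1.227434 = 2.454868, which rounds to 2.4549.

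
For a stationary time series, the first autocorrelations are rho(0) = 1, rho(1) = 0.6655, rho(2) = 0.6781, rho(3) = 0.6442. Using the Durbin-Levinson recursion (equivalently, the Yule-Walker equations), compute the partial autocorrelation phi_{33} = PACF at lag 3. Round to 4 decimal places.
\phi_{33} = 0.2238

The PACF at lag k is phi_{kk}, the last component of the solution
to the Yule-Walker system G_k phi = r_k where
  (G_k)_{ij} = rho(|i - j|), (r_k)_i = rho(i), i,j = 1..k.
Equivalently, Durbin-Levinson gives phi_{kk} iteratively:
  phi_{11} = rho(1)
  phi_{kk} = [rho(k) - sum_{j=1..k-1} phi_{k-1,j} rho(k-j)]
            / [1 - sum_{j=1..k-1} phi_{k-1,j} rho(j)],
  phi_{k,j} = phi_{k-1,j} - phi_{kk} phi_{k-1,k-j},  j = 1..k-1.
Step k = 1:
  phi_11 = rho(1) = 0.6655.
Step k = 2:
  phi_22 = [rho(2) - phi_11 rho(1)] / [1 - phi_11 rho(1)] = [0.6781 - (0.6655)(0.6655)] / [1 - (0.6655)(0.6655)]
         = 0.23520975 / 0.55710975 = 0.422196.
  Update: phi_21 = phi_11 - phi_22 phi_11 = 0.6655 - (0.422196)(0.6655) = 0.384528.
Step k = 3:
  phi_33 = [rho(3) - phi_21 rho(2) - phi_22 rho(1)] / [1 - phi_21 rho(1) - phi_22 rho(2)]
    numerator   = 0.6442 - (0.384528)(0.6781) - (0.422196)(0.6655) = 0.10247965
    denominator = 1 - (0.384528)(0.6655) - (0.422196)(0.6781) = 0.45780503
  phi_33 = 0.10247965 / 0.45780503 = 0.2238.
Therefore phi_{33} = 0.2238.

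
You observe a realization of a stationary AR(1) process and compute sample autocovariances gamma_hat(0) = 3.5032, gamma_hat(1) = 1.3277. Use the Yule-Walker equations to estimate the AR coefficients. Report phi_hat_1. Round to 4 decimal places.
\hat\phi_{1} = 0.3790

The Yule-Walker equations for an AR(p) process read, in matrix form,
  Gamma_p phi = r_p,   with   (Gamma_p)_{ij} = gamma(|i - j|),
                       (r_p)_i = gamma(i),   i,j = 1..p.
Substitute the sample gammas (Toeplitz matrix and right-hand side of size 1):
  Gamma_p = [[3.5032]]
  r_p     = [1.3277]
With p = 1 this is the single equation gamma(0) phi_1 = gamma(1):
  phi_hat_1 = gamma(1) / gamma(0) = 1.3277 / 3.5032 = 0.3790.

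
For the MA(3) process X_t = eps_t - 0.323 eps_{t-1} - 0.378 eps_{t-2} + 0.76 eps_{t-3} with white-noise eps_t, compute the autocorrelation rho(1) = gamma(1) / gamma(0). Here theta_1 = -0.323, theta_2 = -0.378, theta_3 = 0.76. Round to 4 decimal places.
\rho(1) = -0.2675

For an MA(q) process with theta_0 = 1, the autocovariance is
  gamma(k) = sigma^2 * sum_{i=0..q-k} theta_i * theta_{i+k},
and rho(k) = gamma(k) / gamma(0). Sigma^2 cancels.
  numerator   = (1)*(-0.323) + (-0.323)*(-0.378) + (-0.378)*(0.76) = -0.488186.
  denominator = (1)^2 + (-0.323)^2 + (-0.378)^2 + (0.76)^2 = 1.824813.
  rho(1) = -0.488186 / 1.824813 = -0.2675.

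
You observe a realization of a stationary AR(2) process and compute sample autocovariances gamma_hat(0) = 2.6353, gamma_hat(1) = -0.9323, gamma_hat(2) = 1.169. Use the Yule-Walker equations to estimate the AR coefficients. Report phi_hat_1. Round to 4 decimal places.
\hat\phi_{1} = -0.2250

The Yule-Walker equations for an AR(p) process read, in matrix form,
  Gamma_p phi = r_p,   with   (Gamma_p)_{ij} = gamma(|i - j|),
                       (r_p)_i = gamma(i),   i,j = 1..p.
Substitute the sample gammas (Toeplitz matrix and right-hand side of size 2):
  Gamma_p = [[2.6353, -0.9323], [-0.9323, 2.6353]]
  r_p     = [-0.9323, 1.169]
Written out:
  2.6353 phi_1 - 0.9323 phi_2 = -0.9323
  -0.9323 phi_1 + 2.6353 phi_2 = 1.169
Solve by Cramer's rule:
  det = gamma(0)^2 - gamma(1)^2 = (2.6353)^2 - (-0.9323)^2 = 6.94480609 - 0.86918329 = 6.0756228
  phi_hat_1 = [gamma(1) gamma(0) - gamma(1) gamma(2)] / det = [(-0.9323)(2.6353) - (-0.9323)(1.169)] / 6.0756228 = -1.36703149 / 6.0756228 = -0.225
  phi_hat_2 = [gamma(0) gamma(2) - gamma(1)^2] / det = [(2.6353)(1.169) - (-0.9323)^2] / 6.0756228 = 2.21148241 / 6.0756228 = 0.364
So phi_hat = [-0.2250, 0.3640].
Therefore phi_hat_1 = -0.2250.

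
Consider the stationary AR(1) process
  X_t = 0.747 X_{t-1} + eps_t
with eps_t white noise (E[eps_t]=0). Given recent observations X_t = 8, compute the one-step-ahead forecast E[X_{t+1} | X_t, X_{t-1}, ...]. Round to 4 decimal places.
E[X_{t+1} \mid \mathcal F_t] = 5.9760

For an AR(p) model X_t = c + sum_i phi_i X_{t-i} + eps_t, the
one-step-ahead conditional mean is
  E[X_{t+1} | X_t, ...] = c + sum_i phi_i X_{t+1-i}.
Substitute known values:
  E[X_{t+1} | ...] = (0.747) * (8)
                   = 5.9760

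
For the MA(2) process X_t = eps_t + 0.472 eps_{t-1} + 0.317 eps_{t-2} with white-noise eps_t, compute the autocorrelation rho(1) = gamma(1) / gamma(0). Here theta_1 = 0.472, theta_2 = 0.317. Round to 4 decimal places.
\rho(1) = 0.4698

For an MA(q) process with theta_0 = 1, the autocovariance is
  gamma(k) = sigma^2 * sum_{i=0..q-k} theta_i * theta_{i+k},
and rho(k) = gamma(k) / gamma(0). Sigma^2 cancels.
  numerator   = (1)*(0.472) + (0.472)*(0.317) = 0.621624.
  denominator = (1)^2 + (0.472)^2 + (0.317)^2 = 1.323273.
  rho(1) = 0.621624 / 1.323273 = 0.4698.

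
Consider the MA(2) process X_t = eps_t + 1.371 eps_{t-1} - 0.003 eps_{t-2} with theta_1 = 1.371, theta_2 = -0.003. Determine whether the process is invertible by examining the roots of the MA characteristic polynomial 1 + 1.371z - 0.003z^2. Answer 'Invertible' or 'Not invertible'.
\text{Not invertible}

The MA(q) characteristic polynomial is P(z) = 1 + 1.371z - 0.003z^2.
Invertibility requires all roots to lie outside the unit circle, i.e. |z| > 1 for every root.
Set 1 + (1.371) z + (-0.003) z^2 = 0, i.e. a z^2 + b z + c = 0 with a = -0.003, b = 1.371, c = 1.
Discriminant D = b^2 - 4ac = (1.371)^2 - 4*(-0.003)*1 = 1.879641 - (-0.012) = 1.891641.
D >= 0, so the roots are real: z = (-b +/- sqrt(D)) / (2a) = (-1.371 +/- 1.375369) / (-0.006).
  z_1 = (-1.371 + 1.375369) / (-0.006) = -0.7282,   |z_1| = 0.7282.
  z_2 = (-1.371 - 1.375369) / (-0.006) = 457.7282,   |z_2| = 457.7282.
Moduli of all roots: 0.7282, 457.7282.
All moduli strictly greater than 1? No.
Verdict: Not invertible.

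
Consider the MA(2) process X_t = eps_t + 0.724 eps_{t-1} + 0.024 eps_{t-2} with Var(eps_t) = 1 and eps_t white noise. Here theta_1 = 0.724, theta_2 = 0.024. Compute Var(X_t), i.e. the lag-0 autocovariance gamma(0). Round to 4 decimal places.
\gamma(0) = 1.5248

For an MA(q) process X_t = eps_t + sum_i theta_i eps_{t-i} with
Var(eps_t) = sigma^2, the variance is
  gamma(0) = sigma^2 * (1 + sum_i theta_i^2).
  sum_i theta_i^2 = (0.724)^2 + (0.024)^2 = 0.524176 + 0.000576 = 0.524752.
  gamma(0) = 1 * (1 + 0.524752) = 1 * 1.524752 = 1.524752, which rounds to 1.5248.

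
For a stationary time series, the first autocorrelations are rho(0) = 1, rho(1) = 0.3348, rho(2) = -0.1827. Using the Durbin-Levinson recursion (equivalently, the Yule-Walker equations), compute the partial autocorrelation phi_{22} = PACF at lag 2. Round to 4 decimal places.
\phi_{22} = -0.3320

The PACF at lag k is phi_{kk}, the last component of the solution
to the Yule-Walker system G_k phi = r_k where
  (G_k)_{ij} = rho(|i - j|), (r_k)_i = rho(i), i,j = 1..k.
Equivalently, Durbin-Levinson gives phi_{kk} iteratively:
  phi_{11} = rho(1)
  phi_{kk} = [rho(k) - sum_{j=1..k-1} phi_{k-1,j} rho(k-j)]
            / [1 - sum_{j=1..k-1} phi_{k-1,j} rho(j)],
  phi_{k,j} = phi_{k-1,j} - phi_{kk} phi_{k-1,k-j},  j = 1..k-1.
Step k = 1:
  phi_11 = rho(1) = 0.3348.
Step k = 2:
  phi_22 = [rho(2) - phi_11 rho(1)] / [1 - phi_11 rho(1)] = [-0.1827 - (0.3348)(0.3348)] / [1 - (0.3348)(0.3348)]
         = -0.29479104 / 0.88790896 = -0.332.
Therefore phi_{22} = -0.3320.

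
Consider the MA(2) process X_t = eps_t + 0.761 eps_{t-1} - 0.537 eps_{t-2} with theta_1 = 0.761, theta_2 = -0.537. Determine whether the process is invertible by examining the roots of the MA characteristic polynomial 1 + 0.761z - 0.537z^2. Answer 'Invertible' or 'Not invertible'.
\text{Not invertible}

The MA(q) characteristic polynomial is P(z) = 1 + 0.761z - 0.537z^2.
Invertibility requires all roots to lie outside the unit circle, i.e. |z| > 1 for every root.
Set 1 + (0.761) z + (-0.537) z^2 = 0, i.e. a z^2 + b z + c = 0 with a = -0.537, b = 0.761, c = 1.
Discriminant D = b^2 - 4ac = (0.761)^2 - 4*(-0.537)*1 = 0.579121 - (-2.148) = 2.727121.
D >= 0, so the roots are real: z = (-b +/- sqrt(D)) / (2a) = (-0.761 +/- 1.6514) / (-1.074).
  z_1 = (-0.761 + 1.6514) / (-1.074) = -0.8291,   |z_1| = 0.8291.
  z_2 = (-0.761 - 1.6514) / (-1.074) = 2.2462,   |z_2| = 2.2462.
Moduli of all roots: 0.8291, 2.2462.
All moduli strictly greater than 1? No.
Verdict: Not invertible.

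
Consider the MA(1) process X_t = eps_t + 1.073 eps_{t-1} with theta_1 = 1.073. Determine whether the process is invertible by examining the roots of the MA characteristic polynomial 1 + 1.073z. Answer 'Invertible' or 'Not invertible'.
\text{Not invertible}

The MA(q) characteristic polynomial is P(z) = 1 + 1.073z.
Invertibility requires all roots to lie outside the unit circle, i.e. |z| > 1 for every root.
This is linear in z: 1 + (1.073) z = 0  =>  z = -1/(1.073) = -0.931966,  |z| = 0.931966.
Moduli of all roots: 0.9320.
All moduli strictly greater than 1? No.
Verdict: Not invertible.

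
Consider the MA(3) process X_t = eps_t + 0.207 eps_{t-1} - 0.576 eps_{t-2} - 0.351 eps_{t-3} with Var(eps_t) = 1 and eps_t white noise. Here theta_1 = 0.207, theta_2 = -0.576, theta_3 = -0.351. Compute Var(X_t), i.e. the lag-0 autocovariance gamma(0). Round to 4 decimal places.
\gamma(0) = 1.4978

For an MA(q) process X_t = eps_t + sum_i theta_i eps_{t-i} with
Var(eps_t) = sigma^2, the variance is
  gamma(0) = sigma^2 * (1 + sum_i theta_i^2).
  sum_i theta_i^2 = (0.207)^2 + (-0.576)^2 + (-0.351)^2 = 0.042849 + 0.331776 + 0.123201 = 0.497826.
  gamma(0) = 1 * (1 + 0.497826) = 1 * 1.497826 = 1.497826, which rounds to 1.4978.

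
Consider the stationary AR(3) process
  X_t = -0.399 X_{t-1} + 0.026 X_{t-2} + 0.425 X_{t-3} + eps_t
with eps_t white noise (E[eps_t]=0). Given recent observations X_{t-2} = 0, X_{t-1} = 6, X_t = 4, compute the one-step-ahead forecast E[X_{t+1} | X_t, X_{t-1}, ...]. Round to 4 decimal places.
E[X_{t+1} \mid \mathcal F_t] = -1.4400

For an AR(p) model X_t = c + sum_i phi_i X_{t-i} + eps_t, the
one-step-ahead conditional mean is
  E[X_{t+1} | X_t, ...] = c + sum_i phi_i X_{t+1-i}.
Substitute known values:
  E[X_{t+1} | ...] = (-0.399) * (4) + (0.026) * (6) + (0.425) * (0)
                   = -1.4400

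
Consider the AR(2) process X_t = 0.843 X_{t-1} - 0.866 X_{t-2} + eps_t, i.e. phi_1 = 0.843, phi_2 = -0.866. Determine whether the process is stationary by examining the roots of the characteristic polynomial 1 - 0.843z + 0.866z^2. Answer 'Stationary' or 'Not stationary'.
\text{Stationary}

The AR(p) characteristic polynomial is P(z) = 1 - 0.843z + 0.866z^2.
Stationarity requires all roots to lie outside the unit circle, i.e. |z| > 1 for every root.
Set 1 + (-0.843) z + (0.866) z^2 = 0, i.e. a z^2 + b z + c = 0 with a = 0.866, b = -0.843, c = 1.
Discriminant D = b^2 - 4ac = (-0.843)^2 - 4*(0.866)*1 = 0.710649 - (3.464) = -2.753351.
D < 0, so the roots are the complex-conjugate pair z = (-b +/- i sqrt(-D)) / (2a) = 0.4867 +/- 0.958i.
For a conjugate pair |z|^2 = z * conj(z) = (product of roots) = c/a = 1/(0.866) = 1.154734, so |z| = sqrt(1.154734) = 1.0746 for both roots.
Moduli of all roots: 1.0746, 1.0746.
All moduli strictly greater than 1? Yes.
Verdict: Stationary.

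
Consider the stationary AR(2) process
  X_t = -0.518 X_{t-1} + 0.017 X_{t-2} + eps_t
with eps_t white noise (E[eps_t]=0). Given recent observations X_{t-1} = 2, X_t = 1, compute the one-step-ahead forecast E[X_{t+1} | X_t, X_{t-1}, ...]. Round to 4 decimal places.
E[X_{t+1} \mid \mathcal F_t] = -0.4840

For an AR(p) model X_t = c + sum_i phi_i X_{t-i} + eps_t, the
one-step-ahead conditional mean is
  E[X_{t+1} | X_t, ...] = c + sum_i phi_i X_{t+1-i}.
Substitute known values:
  E[X_{t+1} | ...] = (-0.518) * (1) + (0.017) * (2)
                   = -0.4840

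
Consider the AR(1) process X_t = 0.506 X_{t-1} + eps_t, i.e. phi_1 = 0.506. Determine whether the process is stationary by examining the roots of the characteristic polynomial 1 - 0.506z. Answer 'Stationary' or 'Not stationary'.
\text{Stationary}

The AR(p) characteristic polynomial is P(z) = 1 - 0.506z.
Stationarity requires all roots to lie outside the unit circle, i.e. |z| > 1 for every root.
This is linear in z: 1 + (-0.506) z = 0  =>  z = -1/(-0.506) = 1.976285,  |z| = 1.976285.
Moduli of all roots: 1.9763.
All moduli strictly greater than 1? Yes.
Verdict: Stationary.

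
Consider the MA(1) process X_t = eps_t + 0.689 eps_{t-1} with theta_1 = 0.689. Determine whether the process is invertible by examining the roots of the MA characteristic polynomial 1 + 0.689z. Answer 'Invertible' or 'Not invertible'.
\text{Invertible}

The MA(q) characteristic polynomial is P(z) = 1 + 0.689z.
Invertibility requires all roots to lie outside the unit circle, i.e. |z| > 1 for every root.
This is linear in z: 1 + (0.689) z = 0  =>  z = -1/(0.689) = -1.451379,  |z| = 1.451379.
Moduli of all roots: 1.4514.
All moduli strictly greater than 1? Yes.
Verdict: Invertible.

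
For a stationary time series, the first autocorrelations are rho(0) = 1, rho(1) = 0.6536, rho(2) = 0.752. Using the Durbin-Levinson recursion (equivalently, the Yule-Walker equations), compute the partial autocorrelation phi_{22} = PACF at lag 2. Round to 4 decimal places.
\phi_{22} = 0.5670

The PACF at lag k is phi_{kk}, the last component of the solution
to the Yule-Walker system G_k phi = r_k where
  (G_k)_{ij} = rho(|i - j|), (r_k)_i = rho(i), i,j = 1..k.
Equivalently, Durbin-Levinson gives phi_{kk} iteratively:
  phi_{11} = rho(1)
  phi_{kk} = [rho(k) - sum_{j=1..k-1} phi_{k-1,j} rho(k-j)]
            / [1 - sum_{j=1..k-1} phi_{k-1,j} rho(j)],
  phi_{k,j} = phi_{k-1,j} - phi_{kk} phi_{k-1,k-j},  j = 1..k-1.
Step k = 1:
  phi_11 = rho(1) = 0.6536.
Step k = 2:
  phi_22 = [rho(2) - phi_11 rho(1)] / [1 - phi_11 rho(1)] = [0.752 - (0.6536)(0.6536)] / [1 - (0.6536)(0.6536)]
         = 0.32480704 / 0.57280704 = 0.567.
Therefore phi_{22} = 0.5670.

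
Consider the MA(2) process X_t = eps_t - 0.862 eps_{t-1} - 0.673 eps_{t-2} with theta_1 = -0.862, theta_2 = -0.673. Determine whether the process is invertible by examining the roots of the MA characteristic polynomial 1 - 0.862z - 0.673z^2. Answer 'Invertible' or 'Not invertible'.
\text{Not invertible}

The MA(q) characteristic polynomial is P(z) = 1 - 0.862z - 0.673z^2.
Invertibility requires all roots to lie outside the unit circle, i.e. |z| > 1 for every root.
Set 1 + (-0.862) z + (-0.673) z^2 = 0, i.e. a z^2 + b z + c = 0 with a = -0.673, b = -0.862, c = 1.
Discriminant D = b^2 - 4ac = (-0.862)^2 - 4*(-0.673)*1 = 0.743044 - (-2.692) = 3.435044.
D >= 0, so the roots are real: z = (-b +/- sqrt(D)) / (2a) = (0.862 +/- 1.853387) / (-1.346).
  z_1 = (0.862 + 1.853387) / (-1.346) = -2.0174,   |z_1| = 2.0174.
  z_2 = (0.862 - 1.853387) / (-1.346) = 0.7365,   |z_2| = 0.7365.
Moduli of all roots: 2.0174, 0.7365.
All moduli strictly greater than 1? No.
Verdict: Not invertible.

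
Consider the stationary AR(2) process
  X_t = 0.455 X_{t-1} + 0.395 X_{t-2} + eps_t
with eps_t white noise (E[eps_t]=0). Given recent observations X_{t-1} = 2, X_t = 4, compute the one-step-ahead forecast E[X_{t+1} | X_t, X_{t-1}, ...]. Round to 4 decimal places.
E[X_{t+1} \mid \mathcal F_t] = 2.6100

For an AR(p) model X_t = c + sum_i phi_i X_{t-i} + eps_t, the
one-step-ahead conditional mean is
  E[X_{t+1} | X_t, ...] = c + sum_i phi_i X_{t+1-i}.
Substitute known values:
  E[X_{t+1} | ...] = (0.455) * (4) + (0.395) * (2)
                   = 2.6100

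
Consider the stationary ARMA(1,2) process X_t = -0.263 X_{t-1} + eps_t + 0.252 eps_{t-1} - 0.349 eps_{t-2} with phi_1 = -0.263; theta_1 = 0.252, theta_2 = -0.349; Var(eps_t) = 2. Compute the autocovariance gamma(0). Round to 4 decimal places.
\gamma(0) = 2.2576

Multiply the model equation by X_{t-k} and take expectations. With theta_0 = psi_0 = 1 and psi_j the MA(infinity) weights, this gives
  gamma(k) - sum_i phi_i gamma(k-i) = c_k,
  c_k = sigma^2 * sum_{j=k..q} theta_j psi_{j-k}   (c_k = 0 for k > q),
using gamma(-m) = gamma(m).
psi-weights needed (psi_j = theta_j + sum_i phi_i psi_{j-i}):
  psi_1 = theta_1 + phi_1 = 0.252 + (-0.263) = -0.011
  psi_2 = theta_2 + phi_1 psi_1 = -0.349 + (-0.263)(-0.011) = -0.346107
Right-hand sides:
  c_0 = sigma^2 (1 + theta_1 psi_1 + theta_2 psi_2) = 2 * (1 + (0.252)(-0.011) + (-0.349)(-0.346107)) = 2 * 1.118019 = 2.236039
  c_1 = sigma^2 (theta_1 + theta_2 psi_1) = 2 * (0.252 + (-0.349)(-0.011)) = 0.511678
  c_2 = sigma^2 theta_2 = 2 * (-0.349) = -0.698
Equations for k = 0 and k = 1 (AR order 1):
  gamma(0) = phi_1 gamma(1) + c_0
  gamma(1) = phi_1 gamma(0) + c_1
Substituting the second into the first: gamma(0) (1 - phi_1^2) = c_0 + phi_1 c_1, so
  gamma(0) = (c_0 + phi_1 c_1) / (1 - phi_1^2) = (2.236039 + (-0.263)(0.511678)) / (1 - (-0.263)^2) = 2.101467 / 0.930831 = 2.257625.
Therefore gamma(0) = 2.2576 (to 4 decimal places).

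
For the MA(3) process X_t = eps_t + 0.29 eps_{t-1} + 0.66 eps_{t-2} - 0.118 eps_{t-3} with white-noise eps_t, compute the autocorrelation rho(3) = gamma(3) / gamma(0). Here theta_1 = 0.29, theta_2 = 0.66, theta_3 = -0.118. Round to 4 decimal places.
\rho(3) = -0.0769

For an MA(q) process with theta_0 = 1, the autocovariance is
  gamma(k) = sigma^2 * sum_{i=0..q-k} theta_i * theta_{i+k},
and rho(k) = gamma(k) / gamma(0). Sigma^2 cancels.
  numerator   = (1)*(-0.118) = -0.118.
  denominator = (1)^2 + (0.29)^2 + (0.66)^2 + (-0.118)^2 = 1.533624.
  rho(3) = -0.118 / 1.533624 = -0.0769.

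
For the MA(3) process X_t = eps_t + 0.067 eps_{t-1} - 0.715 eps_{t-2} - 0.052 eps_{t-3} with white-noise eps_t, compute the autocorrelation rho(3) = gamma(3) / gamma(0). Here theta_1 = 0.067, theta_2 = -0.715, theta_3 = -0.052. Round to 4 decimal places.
\rho(3) = -0.0342

For an MA(q) process with theta_0 = 1, the autocovariance is
  gamma(k) = sigma^2 * sum_{i=0..q-k} theta_i * theta_{i+k},
and rho(k) = gamma(k) / gamma(0). Sigma^2 cancels.
  numerator   = (1)*(-0.052) = -0.052.
  denominator = (1)^2 + (0.067)^2 + (-0.715)^2 + (-0.052)^2 = 1.518418.
  rho(3) = -0.052 / 1.518418 = -0.0342.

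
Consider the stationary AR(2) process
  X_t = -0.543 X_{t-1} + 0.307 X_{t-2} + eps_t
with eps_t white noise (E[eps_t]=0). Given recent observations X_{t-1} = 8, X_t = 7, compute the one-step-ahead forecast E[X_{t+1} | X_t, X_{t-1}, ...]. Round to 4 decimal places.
E[X_{t+1} \mid \mathcal F_t] = -1.3450

For an AR(p) model X_t = c + sum_i phi_i X_{t-i} + eps_t, the
one-step-ahead conditional mean is
  E[X_{t+1} | X_t, ...] = c + sum_i phi_i X_{t+1-i}.
Substitute known values:
  E[X_{t+1} | ...] = (-0.543) * (7) + (0.307) * (8)
                   = -1.3450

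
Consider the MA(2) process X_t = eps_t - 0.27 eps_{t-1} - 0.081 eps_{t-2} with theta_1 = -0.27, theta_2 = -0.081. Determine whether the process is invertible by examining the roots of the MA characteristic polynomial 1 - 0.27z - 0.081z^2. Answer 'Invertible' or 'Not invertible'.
\text{Invertible}

The MA(q) characteristic polynomial is P(z) = 1 - 0.27z - 0.081z^2.
Invertibility requires all roots to lie outside the unit circle, i.e. |z| > 1 for every root.
Set 1 + (-0.27) z + (-0.081) z^2 = 0, i.e. a z^2 + b z + c = 0 with a = -0.081, b = -0.27, c = 1.
Discriminant D = b^2 - 4ac = (-0.27)^2 - 4*(-0.081)*1 = 0.0729 - (-0.324) = 0.3969.
D >= 0, so the roots are real: z = (-b +/- sqrt(D)) / (2a) = (0.27 +/- 0.63) / (-0.162).
  z_1 = (0.27 + 0.63) / (-0.162) = -5.5556,   |z_1| = 5.5556.
  z_2 = (0.27 - 0.63) / (-0.162) = 2.2222,   |z_2| = 2.2222.
Moduli of all roots: 5.5556, 2.2222.
All moduli strictly greater than 1? Yes.
Verdict: Invertible.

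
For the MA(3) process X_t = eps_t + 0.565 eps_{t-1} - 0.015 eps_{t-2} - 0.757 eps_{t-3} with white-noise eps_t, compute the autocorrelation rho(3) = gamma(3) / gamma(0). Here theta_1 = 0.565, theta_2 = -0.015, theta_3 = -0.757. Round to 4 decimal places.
\rho(3) = -0.4000

For an MA(q) process with theta_0 = 1, the autocovariance is
  gamma(k) = sigma^2 * sum_{i=0..q-k} theta_i * theta_{i+k},
and rho(k) = gamma(k) / gamma(0). Sigma^2 cancels.
  numerator   = (1)*(-0.757) = -0.757.
  denominator = (1)^2 + (0.565)^2 + (-0.015)^2 + (-0.757)^2 = 1.892499.
  rho(3) = -0.757 / 1.892499 = -0.4000.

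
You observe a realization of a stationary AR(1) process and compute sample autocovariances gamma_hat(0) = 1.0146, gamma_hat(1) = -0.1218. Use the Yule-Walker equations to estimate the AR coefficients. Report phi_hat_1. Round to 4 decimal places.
\hat\phi_{1} = -0.1200

The Yule-Walker equations for an AR(p) process read, in matrix form,
  Gamma_p phi = r_p,   with   (Gamma_p)_{ij} = gamma(|i - j|),
                       (r_p)_i = gamma(i),   i,j = 1..p.
Substitute the sample gammas (Toeplitz matrix and right-hand side of size 1):
  Gamma_p = [[1.0146]]
  r_p     = [-0.1218]
With p = 1 this is the single equation gamma(0) phi_1 = gamma(1):
  phi_hat_1 = gamma(1) / gamma(0) = -0.1218 / 1.0146 = -0.1200.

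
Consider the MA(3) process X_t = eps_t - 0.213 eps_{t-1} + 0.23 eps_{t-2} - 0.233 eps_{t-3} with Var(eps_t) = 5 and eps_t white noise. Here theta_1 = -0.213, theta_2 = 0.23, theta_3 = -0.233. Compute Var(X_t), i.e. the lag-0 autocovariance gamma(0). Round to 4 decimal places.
\gamma(0) = 5.7628

For an MA(q) process X_t = eps_t + sum_i theta_i eps_{t-i} with
Var(eps_t) = sigma^2, the variance is
  gamma(0) = sigma^2 * (1 + sum_i theta_i^2).
  sum_i theta_i^2 = (-0.213)^2 + (0.23)^2 + (-0.233)^2 = 0.045369 + 0.0529 + 0.054289 = 0.152558.
  gamma(0) = 5 * (1 + 0.152558) = 5 * 1.152558 = 5.76279, which rounds to 5.7628.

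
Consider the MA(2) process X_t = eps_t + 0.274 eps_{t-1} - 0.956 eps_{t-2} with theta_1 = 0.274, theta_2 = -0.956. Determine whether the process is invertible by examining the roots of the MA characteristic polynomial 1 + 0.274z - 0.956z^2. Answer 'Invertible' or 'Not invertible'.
\text{Not invertible}

The MA(q) characteristic polynomial is P(z) = 1 + 0.274z - 0.956z^2.
Invertibility requires all roots to lie outside the unit circle, i.e. |z| > 1 for every root.
Set 1 + (0.274) z + (-0.956) z^2 = 0, i.e. a z^2 + b z + c = 0 with a = -0.956, b = 0.274, c = 1.
Discriminant D = b^2 - 4ac = (0.274)^2 - 4*(-0.956)*1 = 0.075076 - (-3.824) = 3.899076.
D >= 0, so the roots are real: z = (-b +/- sqrt(D)) / (2a) = (-0.274 +/- 1.974608) / (-1.912).
  z_1 = (-0.274 + 1.974608) / (-1.912) = -0.8894,   |z_1| = 0.8894.
  z_2 = (-0.274 - 1.974608) / (-1.912) = 1.1761,   |z_2| = 1.1761.
Moduli of all roots: 0.8894, 1.1761.
All moduli strictly greater than 1? No.
Verdict: Not invertible.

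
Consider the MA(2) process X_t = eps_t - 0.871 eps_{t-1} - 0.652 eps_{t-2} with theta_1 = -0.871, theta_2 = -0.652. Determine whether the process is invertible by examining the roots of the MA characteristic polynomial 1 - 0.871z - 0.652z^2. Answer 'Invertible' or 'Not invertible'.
\text{Not invertible}

The MA(q) characteristic polynomial is P(z) = 1 - 0.871z - 0.652z^2.
Invertibility requires all roots to lie outside the unit circle, i.e. |z| > 1 for every root.
Set 1 + (-0.871) z + (-0.652) z^2 = 0, i.e. a z^2 + b z + c = 0 with a = -0.652, b = -0.871, c = 1.
Discriminant D = b^2 - 4ac = (-0.871)^2 - 4*(-0.652)*1 = 0.758641 - (-2.608) = 3.366641.
D >= 0, so the roots are real: z = (-b +/- sqrt(D)) / (2a) = (0.871 +/- 1.834841) / (-1.304).
  z_1 = (0.871 + 1.834841) / (-1.304) = -2.075,   |z_1| = 2.075.
  z_2 = (0.871 - 1.834841) / (-1.304) = 0.7391,   |z_2| = 0.7391.
Moduli of all roots: 2.0750, 0.7391.
All moduli strictly greater than 1? No.
Verdict: Not invertible.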